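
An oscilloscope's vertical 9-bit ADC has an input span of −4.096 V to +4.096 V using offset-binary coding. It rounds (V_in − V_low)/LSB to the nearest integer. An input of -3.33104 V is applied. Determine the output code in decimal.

LSB = 8.192 V / 512 = 16.000 mV.
(V_in − V_low)/LSB = (-3.33104 − (−4.096)) / 0.016 = 47.810.
So the output code is 48.

code 48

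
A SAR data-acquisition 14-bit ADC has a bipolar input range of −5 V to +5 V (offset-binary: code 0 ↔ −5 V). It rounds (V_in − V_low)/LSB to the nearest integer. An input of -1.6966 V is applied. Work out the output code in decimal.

code 5412

Full-scale span = 10 V; LSB = 10/2^14 = 0.610 mV.
Input sits at 5412.291 steps above V_low.
round(5412.291) = 5412.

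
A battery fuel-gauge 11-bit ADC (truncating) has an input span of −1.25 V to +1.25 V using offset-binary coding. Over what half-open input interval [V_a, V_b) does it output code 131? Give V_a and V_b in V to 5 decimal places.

[-1.09009 V, -1.08887 V)

LSB = 2.5/2^11 = 1.221 mV.
V_a = V_low + 131·LSB = -1.09009 V; V_b = V_low + 132·LSB = -1.08887 V.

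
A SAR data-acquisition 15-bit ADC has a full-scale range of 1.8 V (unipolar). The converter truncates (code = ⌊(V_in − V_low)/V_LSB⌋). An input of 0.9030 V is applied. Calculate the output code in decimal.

code 16438

LSB = 1.8 V / 32768 = 54.93 µV.
Input sits at 16438.613 steps above V_low.
⌊·⌋(16438.613) = 16438.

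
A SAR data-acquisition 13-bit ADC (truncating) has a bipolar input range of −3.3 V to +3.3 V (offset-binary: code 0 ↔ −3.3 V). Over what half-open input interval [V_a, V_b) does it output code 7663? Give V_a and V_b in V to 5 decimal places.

LSB = 6.6/2^13 = 0.806 mV.
V_a = V_low + 7663·LSB = 2.8738 V; V_b = V_low + 7664·LSB = 2.87461 V.

[2.87380 V, 2.87461 V)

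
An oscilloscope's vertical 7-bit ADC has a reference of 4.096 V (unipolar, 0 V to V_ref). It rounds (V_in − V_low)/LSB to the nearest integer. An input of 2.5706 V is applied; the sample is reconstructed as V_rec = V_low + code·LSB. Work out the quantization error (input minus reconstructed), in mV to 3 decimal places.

One LSB is 4.096 V / 128 = 32.000 mV.
(2.5706 − 0)/0.032 = 80.3312; round gives code 80.
V_rec = 0 + 80·0.032 = 2.56 V.
V_in − V_rec = 0.0106 V = 10.600 mV.

10.600 mV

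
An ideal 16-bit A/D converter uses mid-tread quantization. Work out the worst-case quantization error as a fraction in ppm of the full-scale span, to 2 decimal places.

Rounding → worst-case error = ½ LSB = V_FS/2^17, so 1e+06/131072 = 7.62939 ppm of full scale.

7.63 ppm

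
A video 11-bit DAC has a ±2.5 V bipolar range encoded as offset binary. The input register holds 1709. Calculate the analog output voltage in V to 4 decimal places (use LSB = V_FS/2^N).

1.6724 V

LSB = 5 V / 2^11 = 2.441 mV.
V_out = (−2.5) + 1709 × 0.00244141 V = 1.67236 V.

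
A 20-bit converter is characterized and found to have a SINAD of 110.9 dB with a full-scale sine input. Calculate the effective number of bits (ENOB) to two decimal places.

18.13 bits

ENOB = (SINAD − 1.76) / 6.02 = (110.9 − 1.76)/6.02 = 18.130.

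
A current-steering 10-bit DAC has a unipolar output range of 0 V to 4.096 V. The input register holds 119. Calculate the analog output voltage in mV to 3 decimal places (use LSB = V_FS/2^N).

476.000 mV

LSB = 4.096 V / 2^10 = 4.000 mV.
V_out = 0 + 119 × 0.004 V = 0.476 V.
= 476.000 mV.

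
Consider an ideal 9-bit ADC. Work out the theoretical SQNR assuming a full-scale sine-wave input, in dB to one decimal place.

55.9 dB

SNR ≈ 6.02·N + 1.76 dB = 6.02·9 + 1.76 = 55.94 dB.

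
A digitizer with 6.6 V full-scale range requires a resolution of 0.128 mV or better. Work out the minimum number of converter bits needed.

16 bits

Number of steps required ≥ 6.6 V / 0.128 mV = 51562.50.
Need 2^N ≥ 51562.50; 2^15 = 32768, 2^16 = 65536.
Minimum N = 16.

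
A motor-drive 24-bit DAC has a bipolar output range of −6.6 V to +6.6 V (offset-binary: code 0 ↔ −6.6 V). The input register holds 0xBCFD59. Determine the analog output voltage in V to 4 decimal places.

LSB = 13.2 V / 2^24 = 0.79 µV.
Code 0xBCFD59 = 12385625 decimal.
V_out = (−6.6) + 12385625 × 7.86781e-07 V = 3.14478 V.

3.1448 V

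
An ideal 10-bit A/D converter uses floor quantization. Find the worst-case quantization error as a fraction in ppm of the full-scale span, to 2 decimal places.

976.56 ppm

Truncating → worst-case error = 1 LSB = V_FS/2^10, so 1e+06/1024 = 976.562 ppm of full scale.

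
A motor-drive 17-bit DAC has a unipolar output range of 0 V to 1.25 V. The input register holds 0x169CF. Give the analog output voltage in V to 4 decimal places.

LSB = 1.25 V / 2^17 = 9.54 µV.
Code 0x169CF = 92623 decimal.
V_out = 0 + 92623 × 9.53674e-06 V = 0.883322 V.

0.8833 V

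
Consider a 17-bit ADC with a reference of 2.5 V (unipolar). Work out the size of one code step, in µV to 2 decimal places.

19.07 µV

Full-scale span = 2.5 V.
LSB = 2.5 / 2^17 = 2.5 / 131072 = 1.90735e-05 V = 19.07 µV.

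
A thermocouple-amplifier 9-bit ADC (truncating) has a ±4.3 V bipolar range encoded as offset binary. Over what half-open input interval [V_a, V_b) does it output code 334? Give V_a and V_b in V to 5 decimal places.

LSB = 8.6/2^9 = 16.797 mV.
V_a = V_low + 334·LSB = 1.31016 V; V_b = V_low + 335·LSB = 1.32695 V.

[1.31016 V, 1.32695 V)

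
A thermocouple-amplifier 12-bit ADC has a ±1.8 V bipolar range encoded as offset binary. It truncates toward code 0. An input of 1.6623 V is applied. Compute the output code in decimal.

With 4096 levels over 3.6 V, one step is 0.879 mV.
(V_in − V_low)/LSB = (1.6623 − (−1.8)) / 0.000878906 = 3939.328.
So the output code is 3939.

code 3939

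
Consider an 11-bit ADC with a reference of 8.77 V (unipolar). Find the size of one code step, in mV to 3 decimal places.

Full-scale span = 8.77 V.
LSB = 8.77 / 2^11 = 8.77 / 2048 = 0.00428223 V = 4.282 mV.

4.282 mV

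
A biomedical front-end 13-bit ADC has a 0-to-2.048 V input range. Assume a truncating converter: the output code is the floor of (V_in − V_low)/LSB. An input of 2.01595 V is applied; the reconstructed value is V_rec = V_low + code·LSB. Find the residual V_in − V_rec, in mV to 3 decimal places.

0.200 mV

Step size: 2.048 V ÷ 2^13 = 250.00 µV.
Scaled input = 8063.8000 LSBs, so code = 8063.
Reconstructed: 2.01575 V.
V_in − V_rec = 0.0002 V = 0.200 mV.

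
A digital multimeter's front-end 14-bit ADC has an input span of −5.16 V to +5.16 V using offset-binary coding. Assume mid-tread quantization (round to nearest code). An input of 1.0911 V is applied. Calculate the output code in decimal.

code 9924

LSB = 10.32 V / 16384 = 0.630 mV.
Input sits at 9924.227 steps above V_low.
So the output code is 9924.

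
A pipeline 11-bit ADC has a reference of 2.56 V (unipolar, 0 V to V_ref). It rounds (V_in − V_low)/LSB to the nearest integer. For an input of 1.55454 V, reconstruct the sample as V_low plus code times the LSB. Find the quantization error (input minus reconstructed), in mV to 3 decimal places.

-0.460 mV

Step size: 2.56 V ÷ 2^11 = 1.250 mV.
(V_in − V_low)/LSB = (1.55454 − 0)/0.00125 = 1243.6320 → code 1244 (round).
Reconstructed: 1.555 V.
Difference: -0.00046 V → -0.460 mV.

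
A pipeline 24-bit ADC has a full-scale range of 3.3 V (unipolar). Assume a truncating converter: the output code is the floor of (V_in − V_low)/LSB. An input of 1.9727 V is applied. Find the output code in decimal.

Full-scale span = 3.3 V; LSB = 3.3/2^24 = 0.20 µV.
(1.9727 − 0) / 1.96695e-07 = 10029216.365 LSBs.
Floor → code 10029216.

code 10029216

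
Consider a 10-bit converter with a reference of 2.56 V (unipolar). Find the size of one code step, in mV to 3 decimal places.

2.500 mV

Full-scale span = 2.56 V.
LSB = 2.56 / 2^10 = 2.56 / 1024 = 0.0025 V = 2.500 mV.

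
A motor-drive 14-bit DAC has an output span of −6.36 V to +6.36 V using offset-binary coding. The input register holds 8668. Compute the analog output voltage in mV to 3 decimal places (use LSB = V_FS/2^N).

369.551 mV

LSB = 12.72 V / 2^14 = 0.776 mV.
V_out = (−6.36) + 8668 × 0.000776367 V = 0.369551 V.
= 369.551 mV.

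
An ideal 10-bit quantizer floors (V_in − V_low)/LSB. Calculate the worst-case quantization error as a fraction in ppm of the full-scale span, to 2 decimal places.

976.56 ppm

Truncating → worst-case error = 1 LSB = V_FS/2^10, so 1e+06/1024 = 976.562 ppm of full scale.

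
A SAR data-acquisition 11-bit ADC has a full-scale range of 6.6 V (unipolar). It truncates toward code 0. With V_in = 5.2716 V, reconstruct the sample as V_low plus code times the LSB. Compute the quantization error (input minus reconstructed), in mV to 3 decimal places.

Step size: 6.6 V ÷ 2^11 = 3.223 mV.
Scaled input = 1635.7935 LSBs, so code = 1635.
Code 1635 maps back to 0 + 1635×0.00322266 V = 5.269043 V.
V_in − V_rec = 0.00255703 V = 2.557 mV.

2.557 mV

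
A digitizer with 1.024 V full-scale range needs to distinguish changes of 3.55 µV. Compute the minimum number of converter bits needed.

Number of steps required ≥ 1.024 V / 3.55 µV = 288450.70.
Need 2^N ≥ 288450.70; 2^18 = 262144, 2^19 = 524288.
Minimum N = 19.

19 bits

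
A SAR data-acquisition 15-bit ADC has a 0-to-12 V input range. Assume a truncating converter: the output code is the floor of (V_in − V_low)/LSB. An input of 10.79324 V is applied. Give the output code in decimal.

With 32768 levels over 12 V, one step is 366.21 µV.
(10.79324 − 0) / 0.000366211 = 29472.741 LSBs.
So the output code is 29472.

code 29472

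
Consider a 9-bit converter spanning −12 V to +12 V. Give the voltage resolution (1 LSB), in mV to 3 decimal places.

46.875 mV

Full-scale span = 24 V.
LSB = 24 / 2^9 = 24 / 512 = 0.046875 V = 46.875 mV.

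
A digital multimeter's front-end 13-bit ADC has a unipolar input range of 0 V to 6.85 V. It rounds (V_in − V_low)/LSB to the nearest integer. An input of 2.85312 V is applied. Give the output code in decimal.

code 3412

With 8192 levels over 6.85 V, one step is 0.836 mV.
(V_in − V_low)/LSB = (2.85312 − 0) / 0.000836182 = 3412.082.
So the output code is 3412.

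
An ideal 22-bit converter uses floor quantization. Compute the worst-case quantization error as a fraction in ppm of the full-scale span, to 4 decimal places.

Truncating → worst-case error = 1 LSB = V_FS/2^22, so 1e+06/4194304 = 0.238419 ppm of full scale.

0.2384 ppm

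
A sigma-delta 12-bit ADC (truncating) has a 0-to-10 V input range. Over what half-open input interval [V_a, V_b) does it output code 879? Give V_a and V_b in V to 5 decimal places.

LSB = 10/2^12 = 2.441 mV.
V_a = V_low + 879·LSB = 2.146 V; V_b = V_low + 880·LSB = 2.14844 V.

[2.14600 V, 2.14844 V)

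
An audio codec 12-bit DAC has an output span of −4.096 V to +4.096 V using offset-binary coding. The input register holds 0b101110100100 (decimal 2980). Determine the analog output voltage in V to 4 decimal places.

1.8640 V

LSB = 8.192 V / 2^12 = 2.000 mV.
Code 0b101110100100 = 2980 decimal.
V_out = (−4.096) + 2980 × 0.002 V = 1.864 V.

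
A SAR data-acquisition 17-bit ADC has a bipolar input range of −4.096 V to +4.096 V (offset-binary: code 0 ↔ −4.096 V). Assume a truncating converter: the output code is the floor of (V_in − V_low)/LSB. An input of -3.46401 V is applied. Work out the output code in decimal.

With 131072 levels over 8.192 V, one step is 62.50 µV.
(V_in − V_low)/LSB = (-3.46401 − (−4.096)) / 6.25e-05 = 10111.840.
⌊·⌋(10111.840) = 10111.

code 10111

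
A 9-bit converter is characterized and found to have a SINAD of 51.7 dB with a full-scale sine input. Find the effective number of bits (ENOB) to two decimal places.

8.30 bits

ENOB = (SINAD − 1.76) / 6.02 = (51.7 − 1.76)/6.02 = 8.296.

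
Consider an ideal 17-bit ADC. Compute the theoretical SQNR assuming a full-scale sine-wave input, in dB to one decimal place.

SNR ≈ 6.02·N + 1.76 dB = 6.02·17 + 1.76 = 104.10 dB.

104.1 dB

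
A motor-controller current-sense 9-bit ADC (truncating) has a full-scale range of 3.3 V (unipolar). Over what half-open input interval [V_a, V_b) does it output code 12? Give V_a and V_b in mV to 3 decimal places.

[77.344 mV, 83.789 mV)

LSB = 3.3/2^9 = 6.445 mV.
V_a = V_low + 12·LSB = 0.0773438 V; V_b = V_low + 13·LSB = 0.0837891 V.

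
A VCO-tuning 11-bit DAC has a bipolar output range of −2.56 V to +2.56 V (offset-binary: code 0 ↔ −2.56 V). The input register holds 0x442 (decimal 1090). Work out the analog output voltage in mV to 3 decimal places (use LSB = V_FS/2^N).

165.000 mV

LSB = 5.12 V / 2^11 = 2.500 mV.
Code 0x442 = 1090 decimal.
V_out = (−2.56) + 1090 × 0.0025 V = 0.165 V.
= 165.000 mV.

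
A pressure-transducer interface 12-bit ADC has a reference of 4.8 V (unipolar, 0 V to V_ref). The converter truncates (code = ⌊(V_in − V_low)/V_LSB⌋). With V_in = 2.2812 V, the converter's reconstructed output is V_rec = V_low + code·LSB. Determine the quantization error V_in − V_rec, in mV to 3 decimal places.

0.731 mV

Step size: 4.8 V ÷ 2^12 = 1.172 mV.
(2.2812 − 0)/0.00117187 = 1946.6240; ⌊·⌋ gives code 1946.
Code 1946 maps back to 0 + 1946×0.00117187 V = 2.2804687 V.
V_in − V_rec = 0.00073125 V = 0.731 mV.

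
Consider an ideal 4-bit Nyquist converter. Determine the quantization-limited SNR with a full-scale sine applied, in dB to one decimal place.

25.8 dB

SNR ≈ 6.02·N + 1.76 dB = 6.02·4 + 1.76 = 25.84 dB.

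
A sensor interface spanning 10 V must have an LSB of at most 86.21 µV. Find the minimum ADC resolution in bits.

17 bits

Number of steps required ≥ 10 V / 86.21 µV = 115995.82.
Need 2^N ≥ 115995.82; 2^16 = 65536, 2^17 = 131072.
Minimum N = 17.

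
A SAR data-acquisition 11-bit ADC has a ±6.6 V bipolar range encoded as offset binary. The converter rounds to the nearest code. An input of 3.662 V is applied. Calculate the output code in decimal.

code 1592

LSB = 13.2 V / 2048 = 6.445 mV.
(V_in − V_low)/LSB = (3.662 − (−6.6)) / 0.00644531 = 1592.165.
So the output code is 1592.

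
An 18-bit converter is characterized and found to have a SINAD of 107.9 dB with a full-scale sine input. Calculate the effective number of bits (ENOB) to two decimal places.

17.63 bits

ENOB = (SINAD − 1.76) / 6.02 = (107.9 − 1.76)/6.02 = 17.631.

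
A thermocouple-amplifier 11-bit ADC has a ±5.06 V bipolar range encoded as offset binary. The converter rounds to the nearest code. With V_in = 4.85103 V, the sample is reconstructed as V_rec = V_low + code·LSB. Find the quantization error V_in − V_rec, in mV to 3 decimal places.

-1.431 mV

LSB = 10.12/2^11 = 4.941 mV.
Scaled input = 2005.7104 LSBs, so code = 2006.
Code 2006 maps back to (−5.06) + 2006×0.00494141 V = 4.8524609 V.
Error = 4.85103 − 4.8524609 = -0.00143094 V = -1.431 mV.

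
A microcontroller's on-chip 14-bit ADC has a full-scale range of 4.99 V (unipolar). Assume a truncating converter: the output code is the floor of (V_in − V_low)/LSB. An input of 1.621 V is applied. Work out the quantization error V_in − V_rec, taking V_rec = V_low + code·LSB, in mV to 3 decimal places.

LSB = 4.99/2^14 = 304.57 µV.
Scaled input = 5322.3375 LSBs, so code = 5322.
V_rec = 0 + 5322·0.000304565 = 1.6208972 V.
Error = 1.621 − 1.6208972 = 0.000102783 V = 0.103 mV.

0.103 mV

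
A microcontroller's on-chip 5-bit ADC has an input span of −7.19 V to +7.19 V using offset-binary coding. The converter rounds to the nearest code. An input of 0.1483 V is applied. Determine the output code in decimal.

code 16

LSB = 14.38 V / 32 = 449.375 mV.
(V_in − V_low)/LSB = (0.1483 − (−7.19)) / 0.449375 = 16.330.
Round → code 16.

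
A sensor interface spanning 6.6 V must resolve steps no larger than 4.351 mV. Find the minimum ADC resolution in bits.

11 bits

Number of steps required ≥ 6.6 V / 4.351 mV = 1516.89.
Need 2^N ≥ 1516.89; 2^10 = 1024, 2^11 = 2048.
Minimum N = 11.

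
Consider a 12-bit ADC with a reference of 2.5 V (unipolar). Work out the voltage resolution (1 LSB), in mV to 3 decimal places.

Full-scale span = 2.5 V.
LSB = 2.5 / 2^12 = 2.5 / 4096 = 0.000610352 V = 0.610 mV.

0.610 mV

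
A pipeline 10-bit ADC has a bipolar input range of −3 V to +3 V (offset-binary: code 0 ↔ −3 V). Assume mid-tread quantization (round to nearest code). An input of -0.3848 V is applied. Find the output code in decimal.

code 446

LSB = 6 V / 1024 = 5.859 mV.
Input sits at 446.327 steps above V_low.
Round → code 446.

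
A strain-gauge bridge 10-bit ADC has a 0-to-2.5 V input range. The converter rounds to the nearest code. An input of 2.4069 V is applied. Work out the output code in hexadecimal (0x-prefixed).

With 1024 levels over 2.5 V, one step is 2.441 mV.
(2.4069 − 0) / 0.00244141 = 985.866 LSBs.
Round → code 986.
In hexadecimal (0x-prefixed): 0x3DA.

code 0x3DA (decimal 986)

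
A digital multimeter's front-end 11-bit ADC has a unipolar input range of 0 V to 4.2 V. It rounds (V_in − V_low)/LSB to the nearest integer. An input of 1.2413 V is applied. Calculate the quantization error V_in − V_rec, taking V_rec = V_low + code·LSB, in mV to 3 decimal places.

Step size: 4.2 V ÷ 2^11 = 2.051 mV.
Scaled input = 605.2815 LSBs, so code = 605.
Reconstructed: 1.2407227 V.
V_in − V_rec = 0.000577344 V = 0.577 mV.

0.577 mV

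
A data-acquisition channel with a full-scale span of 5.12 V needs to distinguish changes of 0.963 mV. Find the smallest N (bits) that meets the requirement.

Number of steps required ≥ 5.12 V / 0.963 mV = 5316.72.
Need 2^N ≥ 5316.72; 2^12 = 4096, 2^13 = 8192.
Minimum N = 13.

13 bits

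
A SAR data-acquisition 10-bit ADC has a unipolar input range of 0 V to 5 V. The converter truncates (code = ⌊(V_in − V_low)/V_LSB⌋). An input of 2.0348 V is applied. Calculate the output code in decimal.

code 416

LSB = 5 V / 1024 = 4.883 mV.
Input sits at 416.727 steps above V_low.
Floor → code 416.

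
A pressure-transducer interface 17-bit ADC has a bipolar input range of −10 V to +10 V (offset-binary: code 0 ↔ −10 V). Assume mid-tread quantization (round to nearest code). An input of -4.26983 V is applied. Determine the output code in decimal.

LSB = 20 V / 131072 = 152.59 µV.
Input sits at 37553.242 steps above V_low.
Round → code 37553.

code 37553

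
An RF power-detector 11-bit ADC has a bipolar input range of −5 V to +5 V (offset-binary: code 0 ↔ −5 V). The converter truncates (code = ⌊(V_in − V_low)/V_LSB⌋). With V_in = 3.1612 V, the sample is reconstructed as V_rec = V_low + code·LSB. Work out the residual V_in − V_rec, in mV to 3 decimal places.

2.020 mV

One LSB is 10 V / 2048 = 4.883 mV.
(V_in − V_low)/LSB = (3.1612 − (−5))/0.00488281 = 1671.4138 → code 1671 (floor).
V_rec = (−5) + 1671·0.00488281 = 3.1591797 V.
V_in − V_rec = 0.00202031 V = 2.020 mV.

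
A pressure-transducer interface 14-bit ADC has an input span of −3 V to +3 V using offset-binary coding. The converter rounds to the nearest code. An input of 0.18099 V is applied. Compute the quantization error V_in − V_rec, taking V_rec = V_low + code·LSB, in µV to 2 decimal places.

81.80 µV

Step size: 6 V ÷ 2^14 = 366.21 µV.
(0.18099 − (−3))/0.000366211 = 8686.2234; round gives code 8686.
V_rec = (−3) + 8686·0.000366211 = 0.1809082 V.
Difference: 8.17969e-05 V → 81.80 µV.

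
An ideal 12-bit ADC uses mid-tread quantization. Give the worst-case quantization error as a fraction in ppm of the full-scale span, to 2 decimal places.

122.07 ppm

Rounding → worst-case error = ½ LSB = V_FS/2^13, so 1e+06/8192 = 122.07 ppm of full scale.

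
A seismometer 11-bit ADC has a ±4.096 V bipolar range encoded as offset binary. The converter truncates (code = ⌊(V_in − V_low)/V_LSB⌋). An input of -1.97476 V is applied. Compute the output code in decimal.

Full-scale span = 8.192 V; LSB = 8.192/2^11 = 4.000 mV.
(V_in − V_low)/LSB = (-1.97476 − (−4.096)) / 0.004 = 530.310.
⌊·⌋(530.310) = 530.

code 530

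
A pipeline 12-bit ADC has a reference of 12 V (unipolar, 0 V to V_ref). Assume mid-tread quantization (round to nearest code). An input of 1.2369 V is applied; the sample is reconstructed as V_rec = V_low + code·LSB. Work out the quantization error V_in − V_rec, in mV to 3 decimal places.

Step size: 12 V ÷ 2^12 = 2.930 mV.
(1.2369 − 0)/0.00292969 = 422.1952; round gives code 422.
Code 422 maps back to 0 + 422×0.00292969 V = 1.2363281 V.
V_in − V_rec = 0.000571875 V = 0.572 mV.

0.572 mV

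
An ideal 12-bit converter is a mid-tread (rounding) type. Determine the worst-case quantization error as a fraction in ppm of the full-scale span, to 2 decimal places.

122.07 ppm

Rounding → worst-case error = ½ LSB = V_FS/2^13, so 1e+06/8192 = 122.07 ppm of full scale.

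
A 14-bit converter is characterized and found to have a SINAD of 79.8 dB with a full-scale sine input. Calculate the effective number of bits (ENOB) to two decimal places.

ENOB = (SINAD − 1.76) / 6.02 = (79.8 − 1.76)/6.02 = 12.963.

12.96 bits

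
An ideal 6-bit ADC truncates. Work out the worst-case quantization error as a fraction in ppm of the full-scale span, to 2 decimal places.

Truncating → worst-case error = 1 LSB = V_FS/2^6, so 1e+06/64 = 15625 ppm of full scale.

15625.00 ppm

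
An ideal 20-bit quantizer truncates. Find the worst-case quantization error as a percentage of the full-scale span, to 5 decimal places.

Truncating → worst-case error = 1 LSB = V_FS/2^20, so 100/1048576 = 9.53674e-05 % of full scale.

0.00010 %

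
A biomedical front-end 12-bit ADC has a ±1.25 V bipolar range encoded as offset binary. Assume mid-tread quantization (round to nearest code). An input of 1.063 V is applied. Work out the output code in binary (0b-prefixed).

Full-scale span = 2.5 V; LSB = 2.5/2^12 = 0.610 mV.
Input sits at 3789.619 steps above V_low.
Round → code 3790.
In binary (0b-prefixed): 0b111011001110.

code 0b111011001110 (decimal 3790)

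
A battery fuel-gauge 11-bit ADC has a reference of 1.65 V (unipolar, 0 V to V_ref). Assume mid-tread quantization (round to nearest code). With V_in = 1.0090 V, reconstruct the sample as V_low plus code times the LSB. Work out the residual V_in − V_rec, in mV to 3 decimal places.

Step size: 1.65 V ÷ 2^11 = 0.806 mV.
(1.0090 − 0)/0.000805664 = 1252.3830; round gives code 1252.
V_rec = 0 + 1252·0.000805664 = 1.0086914 V.
Error = 1.0090 − 1.0086914 = 0.000308594 V = 0.309 mV.

0.309 mV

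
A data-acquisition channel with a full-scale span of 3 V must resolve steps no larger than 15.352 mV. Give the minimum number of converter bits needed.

8 bits

Number of steps required ≥ 3 V / 15.352 mV = 195.41.
Need 2^N ≥ 195.41; 2^7 = 128, 2^8 = 256.
Minimum N = 8.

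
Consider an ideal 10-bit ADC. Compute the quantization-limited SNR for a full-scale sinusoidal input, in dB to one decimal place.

62.0 dB

SNR ≈ 6.02·N + 1.76 dB = 6.02·10 + 1.76 = 61.96 dB.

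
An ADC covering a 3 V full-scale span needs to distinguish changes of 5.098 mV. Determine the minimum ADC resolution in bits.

10 bits

Number of steps required ≥ 3 V / 5.098 mV = 588.47.
Need 2^N ≥ 588.47; 2^9 = 512, 2^10 = 1024.
Minimum N = 10.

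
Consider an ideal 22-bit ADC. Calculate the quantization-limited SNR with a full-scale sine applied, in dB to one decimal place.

134.2 dB

SNR ≈ 6.02·N + 1.76 dB = 6.02·22 + 1.76 = 134.20 dB.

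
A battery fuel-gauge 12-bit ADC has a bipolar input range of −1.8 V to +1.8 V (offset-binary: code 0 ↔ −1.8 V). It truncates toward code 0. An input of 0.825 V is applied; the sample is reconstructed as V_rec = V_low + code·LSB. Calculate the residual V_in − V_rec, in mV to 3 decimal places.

0.586 mV

One LSB is 3.6 V / 4096 = 0.879 mV.
Scaled input = 2986.6667 LSBs, so code = 2986.
V_rec = (−1.8) + 2986·0.000878906 = 0.82441406 V.
Difference: 0.000585937 V → 0.586 mV.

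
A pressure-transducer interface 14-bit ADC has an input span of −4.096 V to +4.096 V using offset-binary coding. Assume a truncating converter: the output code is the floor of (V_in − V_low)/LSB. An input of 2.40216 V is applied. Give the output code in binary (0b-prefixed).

LSB = 8.192 V / 16384 = 0.500 mV.
Input sits at 12996.320 steps above V_low.
⌊·⌋(12996.320) = 12996.
In binary (0b-prefixed): 0b11001011000100.

code 0b11001011000100 (decimal 12996)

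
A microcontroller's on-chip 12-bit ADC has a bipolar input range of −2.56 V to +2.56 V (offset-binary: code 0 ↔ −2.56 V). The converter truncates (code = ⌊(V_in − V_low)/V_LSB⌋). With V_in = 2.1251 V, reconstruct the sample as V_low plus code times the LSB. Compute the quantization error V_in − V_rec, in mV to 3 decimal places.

0.100 mV

Step size: 5.12 V ÷ 2^12 = 1.250 mV.
(2.1251 − (−2.56))/0.00125 = 3748.0800; ⌊·⌋ gives code 3748.
Code 3748 maps back to (−2.56) + 3748×0.00125 V = 2.125 V.
Difference: 0.0001 V → 0.100 mV.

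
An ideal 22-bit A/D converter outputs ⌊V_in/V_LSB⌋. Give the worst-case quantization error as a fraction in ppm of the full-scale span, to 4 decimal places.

Truncating → worst-case error = 1 LSB = V_FS/2^22, so 1e+06/4194304 = 0.238419 ppm of full scale.

0.2384 ppm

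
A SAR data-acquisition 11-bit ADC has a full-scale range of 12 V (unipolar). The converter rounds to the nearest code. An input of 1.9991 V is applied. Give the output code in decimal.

code 341

Full-scale span = 12 V; LSB = 12/2^11 = 5.859 mV.
Input sits at 341.180 steps above V_low.
Round → code 341.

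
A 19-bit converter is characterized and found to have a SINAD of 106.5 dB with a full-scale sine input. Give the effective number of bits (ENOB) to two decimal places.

17.40 bits

ENOB = (SINAD − 1.76) / 6.02 = (106.5 − 1.76)/6.02 = 17.399.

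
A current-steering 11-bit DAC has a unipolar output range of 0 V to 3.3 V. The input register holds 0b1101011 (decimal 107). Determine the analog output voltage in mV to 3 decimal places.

LSB = 3.3 V / 2^11 = 1.611 mV.
Code 0b1101011 = 107 decimal.
V_out = 0 + 107 × 0.00161133 V = 0.172412 V.
= 172.412 mV.

172.412 mV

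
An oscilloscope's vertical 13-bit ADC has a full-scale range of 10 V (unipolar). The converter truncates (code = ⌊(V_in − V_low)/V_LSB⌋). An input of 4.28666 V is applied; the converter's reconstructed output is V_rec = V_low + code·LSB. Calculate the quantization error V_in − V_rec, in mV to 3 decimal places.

LSB = 10/2^13 = 1.221 mV.
Scaled input = 3511.6319 LSBs, so code = 3511.
Code 3511 maps back to 0 + 3511×0.0012207 V = 4.2858887 V.
Error = 4.28666 − 4.2858887 = 0.000771328 V = 0.771 mV.

0.771 mV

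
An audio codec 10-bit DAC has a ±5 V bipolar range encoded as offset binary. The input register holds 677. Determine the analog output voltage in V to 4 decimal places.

LSB = 10 V / 2^10 = 9.766 mV.
V_out = (−5) + 677 × 0.00976562 V = 1.61133 V.

1.6113 V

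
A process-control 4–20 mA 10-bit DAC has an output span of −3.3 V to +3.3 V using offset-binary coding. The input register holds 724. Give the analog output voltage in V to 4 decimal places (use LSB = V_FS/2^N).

LSB = 6.6 V / 2^10 = 6.445 mV.
V_out = (−3.3) + 724 × 0.00644531 V = 1.36641 V.

1.3664 V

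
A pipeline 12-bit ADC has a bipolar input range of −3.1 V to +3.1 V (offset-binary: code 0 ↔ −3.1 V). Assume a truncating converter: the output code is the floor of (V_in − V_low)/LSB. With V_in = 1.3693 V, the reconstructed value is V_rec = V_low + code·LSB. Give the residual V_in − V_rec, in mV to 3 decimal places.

Step size: 6.2 V ÷ 2^12 = 1.514 mV.
(V_in − V_low)/LSB = (1.3693 − (−3.1))/0.00151367 = 2952.6214 → code 2952 (floor).
V_rec = (−3.1) + 2952·0.00151367 = 1.3683594 V.
Error = 1.3693 − 1.3683594 = 0.000940625 V = 0.941 mV.

0.941 mV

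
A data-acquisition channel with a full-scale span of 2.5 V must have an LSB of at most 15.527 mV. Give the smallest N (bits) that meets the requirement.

8 bits

Number of steps required ≥ 2.5 V / 15.527 mV = 161.01.
Need 2^N ≥ 161.01; 2^7 = 128, 2^8 = 256.
Minimum N = 8.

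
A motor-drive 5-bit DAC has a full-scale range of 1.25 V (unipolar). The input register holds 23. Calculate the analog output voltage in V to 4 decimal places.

0.8984 V

LSB = 1.25 V / 2^5 = 39.062 mV.
V_out = 0 + 23 × 0.0390625 V = 0.898438 V.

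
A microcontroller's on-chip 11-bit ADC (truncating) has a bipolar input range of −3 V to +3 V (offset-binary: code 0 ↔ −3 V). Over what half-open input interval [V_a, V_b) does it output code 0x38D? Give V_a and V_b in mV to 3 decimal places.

[-336.914 mV, -333.984 mV)

LSB = 6/2^11 = 2.930 mV.
Code 0x38D = 909 decimal.
V_a = V_low + 909·LSB = -0.336914 V; V_b = V_low + 910·LSB = -0.333984 V.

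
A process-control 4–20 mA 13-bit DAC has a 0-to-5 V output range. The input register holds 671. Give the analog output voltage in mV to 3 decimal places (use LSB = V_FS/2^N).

409.546 mV

LSB = 5 V / 2^13 = 0.610 mV.
V_out = 0 + 671 × 0.000610352 V = 0.409546 V.
= 409.546 mV.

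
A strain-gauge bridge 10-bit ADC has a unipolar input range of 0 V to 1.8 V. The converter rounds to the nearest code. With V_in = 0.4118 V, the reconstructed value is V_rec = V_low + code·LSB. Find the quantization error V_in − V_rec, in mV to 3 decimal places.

Step size: 1.8 V ÷ 2^10 = 1.758 mV.
(V_in − V_low)/LSB = (0.4118 − 0)/0.00175781 = 234.2684 → code 234 (round).
V_rec = 0 + 234·0.00175781 = 0.41132812 V.
Difference: 0.000471875 V → 0.472 mV.

0.472 mV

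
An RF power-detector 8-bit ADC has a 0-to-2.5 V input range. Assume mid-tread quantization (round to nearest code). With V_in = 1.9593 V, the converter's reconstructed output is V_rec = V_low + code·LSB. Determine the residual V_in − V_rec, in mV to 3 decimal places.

One LSB is 2.5 V / 256 = 9.766 mV.
(V_in − V_low)/LSB = (1.9593 − 0)/0.00976562 = 200.6323 → code 201 (round).
V_rec = 0 + 201·0.00976562 = 1.9628906 V.
Difference: -0.00359063 V → -3.591 mV.

-3.591 mV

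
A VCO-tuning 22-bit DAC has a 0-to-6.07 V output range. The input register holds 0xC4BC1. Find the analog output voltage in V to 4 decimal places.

1.1662 V

LSB = 6.07 V / 2^22 = 1.45 µV.
Code 0xC4BC1 = 805825 decimal.
V_out = 0 + 805825 × 1.4472e-06 V = 1.16619 V.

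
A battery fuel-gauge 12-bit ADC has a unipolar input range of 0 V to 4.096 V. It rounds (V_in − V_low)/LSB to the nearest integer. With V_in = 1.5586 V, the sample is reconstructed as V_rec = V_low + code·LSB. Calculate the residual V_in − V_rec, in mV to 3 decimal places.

One LSB is 4.096 V / 4096 = 1.000 mV.
Scaled input = 1558.6000 LSBs, so code = 1559.
V_rec = 0 + 1559·0.001 = 1.559 V.
Difference: -0.0004 V → -0.400 mV.

-0.400 mV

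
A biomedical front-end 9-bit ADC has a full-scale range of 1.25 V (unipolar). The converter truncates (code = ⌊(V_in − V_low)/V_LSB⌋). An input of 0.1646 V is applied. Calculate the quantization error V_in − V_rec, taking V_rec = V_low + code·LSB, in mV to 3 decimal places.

1.026 mV

LSB = 1.25/2^9 = 2.441 mV.
(0.1646 − 0)/0.00244141 = 67.4202; ⌊·⌋ gives code 67.
Code 67 maps back to 0 + 67×0.00244141 V = 0.16357422 V.
Difference: 0.00102578 V → 1.026 mV.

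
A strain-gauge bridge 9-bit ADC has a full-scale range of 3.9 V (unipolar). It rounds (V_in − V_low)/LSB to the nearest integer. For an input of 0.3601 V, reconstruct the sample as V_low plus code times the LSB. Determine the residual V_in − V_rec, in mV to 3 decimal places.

LSB = 3.9/2^9 = 7.617 mV.
(0.3601 − 0)/0.00761719 = 47.2747; round gives code 47.
Reconstructed: 0.35800781 V.
Difference: 0.00209219 V → 2.092 mV.

2.092 mV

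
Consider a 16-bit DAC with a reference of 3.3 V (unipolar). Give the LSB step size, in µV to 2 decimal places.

Full-scale span = 3.3 V.
LSB = 3.3 / 2^16 = 3.3 / 65536 = 5.0354e-05 V = 50.35 µV.

50.35 µV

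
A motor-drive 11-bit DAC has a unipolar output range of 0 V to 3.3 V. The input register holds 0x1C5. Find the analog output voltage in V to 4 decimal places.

LSB = 3.3 V / 2^11 = 1.611 mV.
Code 0x1C5 = 453 decimal.
V_out = 0 + 453 × 0.00161133 V = 0.729932 V.

0.7299 V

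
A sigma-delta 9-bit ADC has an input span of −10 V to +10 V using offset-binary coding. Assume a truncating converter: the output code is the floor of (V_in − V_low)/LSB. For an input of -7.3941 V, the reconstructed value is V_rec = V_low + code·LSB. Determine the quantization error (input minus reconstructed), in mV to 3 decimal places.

27.775 mV

Step size: 20 V ÷ 2^9 = 39.062 mV.
(V_in − V_low)/LSB = (-7.3941 − (−10))/0.0390625 = 66.7110 → code 66 (floor).
Reconstructed: -7.421875 V.
Error = -7.3941 − (−7.421875) = 0.027775 V = 27.775 mV.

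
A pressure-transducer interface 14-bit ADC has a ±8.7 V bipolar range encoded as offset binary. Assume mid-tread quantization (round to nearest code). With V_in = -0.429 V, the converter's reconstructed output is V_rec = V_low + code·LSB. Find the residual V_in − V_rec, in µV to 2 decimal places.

52.73 µV

LSB = 17.4/2^14 = 1.062 mV.
Scaled input = 7788.0497 LSBs, so code = 7788.
V_rec = (−8.7) + 7788·0.00106201 = -0.42905273 V.
Error = -0.429 − (−0.42905273) = 5.27344e-05 V = 52.73 µV.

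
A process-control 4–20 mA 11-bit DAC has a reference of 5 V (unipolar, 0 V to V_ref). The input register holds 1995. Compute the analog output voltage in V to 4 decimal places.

LSB = 5 V / 2^11 = 2.441 mV.
V_out = 0 + 1995 × 0.00244141 V = 4.87061 V.

4.8706 V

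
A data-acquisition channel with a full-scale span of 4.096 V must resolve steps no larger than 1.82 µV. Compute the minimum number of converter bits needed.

22 bits

Number of steps required ≥ 4.096 V / 1.82 µV = 2250549.45.
Need 2^N ≥ 2250549.45; 2^21 = 2097152, 2^22 = 4194304.
Minimum N = 22.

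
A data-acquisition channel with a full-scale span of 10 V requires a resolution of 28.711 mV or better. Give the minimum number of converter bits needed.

Number of steps required ≥ 10 V / 28.711 mV = 348.30.
Need 2^N ≥ 348.30; 2^8 = 256, 2^9 = 512.
Minimum N = 9.

9 bits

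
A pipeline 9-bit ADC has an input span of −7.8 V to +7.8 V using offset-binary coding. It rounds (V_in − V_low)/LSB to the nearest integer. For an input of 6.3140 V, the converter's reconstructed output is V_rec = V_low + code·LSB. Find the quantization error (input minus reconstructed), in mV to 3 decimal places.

6.969 mV

LSB = 15.6/2^9 = 30.469 mV.
Scaled input = 463.2287 LSBs, so code = 463.
Code 463 maps back to (−7.8) + 463×0.0304687 V = 6.3070312 V.
Difference: 0.00696875 V → 6.969 mV.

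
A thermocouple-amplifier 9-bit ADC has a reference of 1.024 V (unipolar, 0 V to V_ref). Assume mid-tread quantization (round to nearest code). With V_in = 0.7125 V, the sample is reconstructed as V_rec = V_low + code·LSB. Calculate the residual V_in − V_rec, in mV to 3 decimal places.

One LSB is 1.024 V / 512 = 2.000 mV.
(V_in − V_low)/LSB = (0.7125 − 0)/0.002 = 356.2500 → code 356 (round).
Code 356 maps back to 0 + 356×0.002 V = 0.712 V.
V_in − V_rec = 0.0005 V = 0.500 mV.

0.500 mV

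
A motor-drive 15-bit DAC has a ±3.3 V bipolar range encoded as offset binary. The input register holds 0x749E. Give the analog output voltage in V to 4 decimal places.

LSB = 6.6 V / 2^15 = 201.42 µV.
Code 0x749E = 29854 decimal.
V_out = (−3.3) + 29854 × 0.000201416 V = 2.71307 V.

2.7131 V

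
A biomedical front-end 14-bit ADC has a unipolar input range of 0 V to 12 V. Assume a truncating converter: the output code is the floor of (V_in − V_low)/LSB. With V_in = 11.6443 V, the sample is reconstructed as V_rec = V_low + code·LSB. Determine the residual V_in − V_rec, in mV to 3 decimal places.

Step size: 12 V ÷ 2^14 = 0.732 mV.
Scaled input = 15898.3509 LSBs, so code = 15898.
V_rec = 0 + 15898·0.000732422 = 11.644043 V.
V_in − V_rec = 0.000257031 V = 0.257 mV.

0.257 mV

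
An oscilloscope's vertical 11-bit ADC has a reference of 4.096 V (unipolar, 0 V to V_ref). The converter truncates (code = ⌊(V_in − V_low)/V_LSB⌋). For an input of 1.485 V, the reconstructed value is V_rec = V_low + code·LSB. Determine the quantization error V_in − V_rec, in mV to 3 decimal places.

Step size: 4.096 V ÷ 2^11 = 2.000 mV.
(V_in − V_low)/LSB = (1.485 − 0)/0.002 = 742.5000 → code 742 (floor).
Reconstructed: 1.484 V.
Difference: 0.001 V → 1.000 mV.

1.000 mV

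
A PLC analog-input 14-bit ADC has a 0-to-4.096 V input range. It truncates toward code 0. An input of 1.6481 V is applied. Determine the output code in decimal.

code 6592

LSB = 4.096 V / 16384 = 250.00 µV.
(1.6481 − 0) / 0.00025 = 6592.400 LSBs.
Floor → code 6592.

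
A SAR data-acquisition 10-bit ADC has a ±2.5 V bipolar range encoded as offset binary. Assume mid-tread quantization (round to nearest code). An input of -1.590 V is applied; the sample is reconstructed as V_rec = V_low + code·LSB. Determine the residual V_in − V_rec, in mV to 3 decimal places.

1.797 mV

One LSB is 5 V / 1024 = 4.883 mV.
(-1.590 − (−2.5))/0.00488281 = 186.3680; round gives code 186.
Code 186 maps back to (−2.5) + 186×0.00488281 V = -1.5917969 V.
Difference: 0.00179688 V → 1.797 mV.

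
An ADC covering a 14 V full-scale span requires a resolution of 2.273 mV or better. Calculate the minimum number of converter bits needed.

Number of steps required ≥ 14 V / 2.273 mV = 6159.26.
Need 2^N ≥ 6159.26; 2^12 = 4096, 2^13 = 8192.
Minimum N = 13.

13 bits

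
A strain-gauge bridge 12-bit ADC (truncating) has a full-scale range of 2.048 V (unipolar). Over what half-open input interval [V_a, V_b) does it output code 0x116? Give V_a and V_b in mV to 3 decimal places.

LSB = 2.048/2^12 = 0.500 mV.
Code 0x116 = 278 decimal.
V_a = V_low + 278·LSB = 0.139 V; V_b = V_low + 279·LSB = 0.1395 V.

[139.000 mV, 139.500 mV)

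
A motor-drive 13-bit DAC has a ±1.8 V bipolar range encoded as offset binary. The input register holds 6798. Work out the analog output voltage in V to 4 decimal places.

1.1874 V

LSB = 3.6 V / 2^13 = 439.45 µV.
V_out = (−1.8) + 6798 × 0.000439453 V = 1.1874 V.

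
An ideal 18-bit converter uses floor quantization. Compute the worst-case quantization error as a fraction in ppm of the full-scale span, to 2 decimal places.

3.81 ppm

Truncating → worst-case error = 1 LSB = V_FS/2^18, so 1e+06/262144 = 3.8147 ppm of full scale.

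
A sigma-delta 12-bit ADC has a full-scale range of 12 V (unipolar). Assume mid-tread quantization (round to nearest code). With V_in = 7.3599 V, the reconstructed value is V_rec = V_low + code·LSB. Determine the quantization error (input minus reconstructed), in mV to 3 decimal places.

One LSB is 12 V / 4096 = 2.930 mV.
Scaled input = 2512.1792 LSBs, so code = 2512.
Code 2512 maps back to 0 + 2512×0.00292969 V = 7.359375 V.
Error = 7.3599 − 7.359375 = 0.000525 V = 0.525 mV.

0.525 mV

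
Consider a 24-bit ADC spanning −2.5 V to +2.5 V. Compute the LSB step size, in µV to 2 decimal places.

0.30 µV

Full-scale span = 5 V.
LSB = 5 / 2^24 = 5 / 16777216 = 2.98023e-07 V = 0.30 µV.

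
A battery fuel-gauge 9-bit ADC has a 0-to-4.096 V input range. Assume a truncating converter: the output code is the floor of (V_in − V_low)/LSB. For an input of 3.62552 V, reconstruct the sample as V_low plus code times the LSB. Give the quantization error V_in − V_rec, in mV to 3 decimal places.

One LSB is 4.096 V / 512 = 8.000 mV.
(3.62552 − 0)/0.008 = 453.1900; ⌊·⌋ gives code 453.
Reconstructed: 3.624 V.
V_in − V_rec = 0.00152 V = 1.520 mV.

1.520 mV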